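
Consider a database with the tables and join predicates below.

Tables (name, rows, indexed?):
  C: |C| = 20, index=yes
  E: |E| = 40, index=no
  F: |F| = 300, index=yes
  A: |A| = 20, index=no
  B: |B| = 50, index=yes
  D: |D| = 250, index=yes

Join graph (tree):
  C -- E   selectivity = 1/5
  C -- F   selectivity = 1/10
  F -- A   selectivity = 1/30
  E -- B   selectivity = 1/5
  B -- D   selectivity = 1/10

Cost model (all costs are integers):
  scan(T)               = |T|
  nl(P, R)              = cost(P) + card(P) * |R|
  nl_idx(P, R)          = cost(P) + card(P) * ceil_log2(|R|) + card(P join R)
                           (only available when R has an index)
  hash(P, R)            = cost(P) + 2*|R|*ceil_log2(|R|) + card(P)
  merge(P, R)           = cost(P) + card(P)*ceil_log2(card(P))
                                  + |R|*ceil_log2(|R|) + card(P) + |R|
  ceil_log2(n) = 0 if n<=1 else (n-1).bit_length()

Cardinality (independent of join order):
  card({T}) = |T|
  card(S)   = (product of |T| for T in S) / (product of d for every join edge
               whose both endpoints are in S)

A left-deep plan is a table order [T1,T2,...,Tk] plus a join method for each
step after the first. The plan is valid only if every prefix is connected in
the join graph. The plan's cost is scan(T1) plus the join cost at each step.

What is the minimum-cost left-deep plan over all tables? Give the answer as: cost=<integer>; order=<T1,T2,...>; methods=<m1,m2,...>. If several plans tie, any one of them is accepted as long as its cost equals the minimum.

Selinger DP (subsets sized 1..n):
  {C}: scan cost=20, card=20
  {E}: scan cost=40, card=40
  {F}: scan cost=300, card=300
  {A}: scan cost=20, card=20
  {B}: scan cost=50, card=50
  {D}: scan cost=250, card=250
  {CE}: card=160; try (C,hash)→280, (C,nl_idx)→400, (E,merge)→420, (C,merge)→440, (E,hash)→520, (E,nl)→820 …(+1); best=280 via (C,hash)
  {CF}: card=600; try (F,nl_idx)→800, (C,hash)→800, (C,nl_idx)→2400, (F,merge)→3140, (C,merge)→3420, (F,hash)→5440 …(+2); best=800 via (F,nl_idx)
  {BE}: card=400; try (E,hash)→580, (B,merge)→670, (E,merge)→680, (B,hash)→680, (B,nl_idx)→680, (B,nl)→2040 …(+1); best=580 via (E,hash)
  {AF}: card=200; try (F,nl_idx)→400, (A,hash)→800, (F,merge)→3140, (A,merge)→3420, (F,hash)→5440, (F,nl)→6020 …(+1); best=400 via (F,nl_idx)
  {BD}: card=1250; try (B,hash)→1100, (D,nl_idx)→1700, (D,merge)→2650, (B,merge)→2850, (B,nl_idx)→3000, (D,hash)→4100 …(+2); best=1100 via (B,hash)
  {CEF}: card=4800; try (E,hash)→1880, (F,merge)→4720, (F,hash)→5840, (F,nl_idx)→6520, (E,merge)→7680, (E,nl)→24800 …(+1); best=1880 via (E,hash)
  {BCE}: card=1600; try (B,hash)→1040, (C,hash)→1180, (B,merge)→2070, (B,nl_idx)→2840, (C,nl_idx)→4180, (C,merge)→4700 …(+2); best=1040 via (B,hash)
  {ACF}: card=400; try (C,hash)→800, (A,hash)→1600, (C,nl_idx)→1800, (C,merge)→2320, (C,nl)→4400, (A,merge)→7520 …(+1); best=800 via (C,hash)
  {BDE}: card=10000; try (E,hash)→2830, (D,hash)→4980, (D,merge)→6830, (D,nl_idx)→13780, (E,merge)→16380, (E,nl)→51100 …(+1); best=2830 via (E,hash)
  {ACEF}: card=3200; try (E,hash)→1680, (E,merge)→5080, (A,hash)→6880, (E,nl)→16800, (A,merge)→69200, (A,nl)→97880; best=1680 via (E,hash)
  {BCEF}: card=48000; try (B,hash)→7280, (F,hash)→8040, (F,merge)→23240, (F,nl_idx)→63440, (B,merge)→69430, (B,nl_idx)→78680 …(+2); best=7280 via (B,hash)
  {BCDE}: card=40000; try (D,hash)→6640, (C,hash)→13030, (D,merge)→22490, (D,nl_idx)→53840, (C,nl_idx)→92830, (C,merge)→152950 …(+2); best=6640 via (D,hash)
  {ABCEF}: card=32000; try (B,hash)→5480, (B,merge)→43630, (B,nl_idx)→52880, (A,hash)→55480, (B,nl)→161680, (A,merge)→823400 …(+1); best=5480 via (B,hash)
  {BCDEF}: card=1200000; try (F,hash)→52040, (D,hash)→59280, (F,merge)→689640, (D,merge)→825530, (F,nl_idx)→1566640, (D,nl_idx)→1591280 …(+2); best=52040 via (F,hash)
  {ABCDEF}: card=800000; try (D,hash)→41480, (D,merge)→519730, (D,nl_idx)→1061480, (A,hash)→1252240, (D,nl)→8005480, (A,nl)→24052040 …(+1); best=41480 via (D,hash)

cost=41480; order=A,F,C,E,B,D; methods=nl_idx,hash,hash,hash,hash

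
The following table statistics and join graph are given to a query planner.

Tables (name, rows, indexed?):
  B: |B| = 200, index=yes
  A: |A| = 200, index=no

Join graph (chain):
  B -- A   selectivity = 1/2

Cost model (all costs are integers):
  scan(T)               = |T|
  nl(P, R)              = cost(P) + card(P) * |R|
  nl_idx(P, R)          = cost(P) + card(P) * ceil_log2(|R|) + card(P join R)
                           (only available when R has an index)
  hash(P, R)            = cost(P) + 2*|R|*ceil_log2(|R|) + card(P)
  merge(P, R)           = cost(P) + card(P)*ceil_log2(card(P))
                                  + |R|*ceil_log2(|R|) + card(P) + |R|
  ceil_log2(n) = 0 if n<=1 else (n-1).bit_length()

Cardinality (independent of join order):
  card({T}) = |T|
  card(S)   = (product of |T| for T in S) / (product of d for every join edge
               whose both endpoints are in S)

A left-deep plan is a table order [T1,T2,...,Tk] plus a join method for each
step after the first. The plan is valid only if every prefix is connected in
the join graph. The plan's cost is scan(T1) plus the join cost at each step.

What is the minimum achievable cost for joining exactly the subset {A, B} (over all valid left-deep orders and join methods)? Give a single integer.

3600

Selinger DP over subsets of {A,B}:
  {B}: scan cost=200, card=200
  {A}: scan cost=200, card=200
  {AB}: card=20000; try (B,hash)→3600, (A,hash)→3600, (B,merge)→3800, (A,merge)→3800, (B,nl_idx)→21800, (B,nl)→40200 …(+1); best=3600 via (B,hash)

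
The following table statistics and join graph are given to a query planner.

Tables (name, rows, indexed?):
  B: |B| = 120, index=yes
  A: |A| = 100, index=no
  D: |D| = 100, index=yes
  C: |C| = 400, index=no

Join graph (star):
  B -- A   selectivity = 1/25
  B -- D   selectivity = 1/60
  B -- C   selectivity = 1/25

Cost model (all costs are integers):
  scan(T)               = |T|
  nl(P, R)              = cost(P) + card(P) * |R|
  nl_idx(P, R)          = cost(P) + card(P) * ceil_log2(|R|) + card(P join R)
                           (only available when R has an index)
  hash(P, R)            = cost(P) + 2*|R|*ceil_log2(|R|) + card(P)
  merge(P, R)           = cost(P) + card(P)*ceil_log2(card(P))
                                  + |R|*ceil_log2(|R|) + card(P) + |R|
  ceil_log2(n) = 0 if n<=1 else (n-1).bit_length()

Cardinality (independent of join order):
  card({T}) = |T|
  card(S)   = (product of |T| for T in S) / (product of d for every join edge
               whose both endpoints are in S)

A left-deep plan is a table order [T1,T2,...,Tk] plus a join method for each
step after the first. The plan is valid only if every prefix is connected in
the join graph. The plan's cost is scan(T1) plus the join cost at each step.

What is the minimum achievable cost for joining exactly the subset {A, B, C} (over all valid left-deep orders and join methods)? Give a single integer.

5800

Selinger DP over subsets of {A,B,C}:
  {B}: scan cost=120, card=120
  {A}: scan cost=100, card=100
  {C}: scan cost=400, card=400
  {AB}: card=480; try (B,nl_idx)→1280, (A,hash)→1640, (B,merge)→1860, (B,hash)→1880, (A,merge)→1880, (B,nl)→12100 …(+1); best=1280 via (B,nl_idx)
  {BC}: card=1920; try (B,hash)→2480, (C,merge)→5080, (B,nl_idx)→5120, (B,merge)→5360, (C,hash)→7440, (C,nl)→48120 …(+1); best=2480 via (B,hash)
  {ABC}: card=7680; try (A,hash)→5800, (C,hash)→8960, (C,merge)→10080, (A,merge)→26320, (C,nl)→193280, (A,nl)→194480; best=5800 via (A,hash)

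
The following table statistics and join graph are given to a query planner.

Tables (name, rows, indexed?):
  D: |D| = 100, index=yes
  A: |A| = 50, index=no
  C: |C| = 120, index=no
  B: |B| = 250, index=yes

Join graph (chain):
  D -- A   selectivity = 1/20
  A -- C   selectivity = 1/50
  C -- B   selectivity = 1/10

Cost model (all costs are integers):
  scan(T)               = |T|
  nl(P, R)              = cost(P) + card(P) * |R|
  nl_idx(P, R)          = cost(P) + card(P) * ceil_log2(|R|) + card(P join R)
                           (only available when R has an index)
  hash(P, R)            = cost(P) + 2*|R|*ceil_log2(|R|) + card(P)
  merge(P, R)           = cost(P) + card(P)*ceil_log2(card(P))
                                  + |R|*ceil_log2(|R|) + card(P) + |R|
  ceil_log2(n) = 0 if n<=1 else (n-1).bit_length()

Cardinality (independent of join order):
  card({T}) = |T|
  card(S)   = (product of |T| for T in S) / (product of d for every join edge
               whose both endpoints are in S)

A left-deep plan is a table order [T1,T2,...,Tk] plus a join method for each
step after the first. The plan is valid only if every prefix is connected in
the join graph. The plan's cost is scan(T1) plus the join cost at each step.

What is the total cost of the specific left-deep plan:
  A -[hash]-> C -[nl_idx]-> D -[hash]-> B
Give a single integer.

step 1: scan A: cost=50, card=50
step 2: join C via hash
    card(P join C) = 50*120/(50) = 120
    cost = 50 + 2*120*7 + 50 = 1780
step 3: join D via nl_idx
    card(P join D) = 120*100/(20) = 600
    cost = 1780 + 120*7 + 600 = 3220
step 4: join B via hash
    card(P join B) = 600*250/(10) = 15000
    cost = 3220 + 2*250*8 + 600 = 7820

7820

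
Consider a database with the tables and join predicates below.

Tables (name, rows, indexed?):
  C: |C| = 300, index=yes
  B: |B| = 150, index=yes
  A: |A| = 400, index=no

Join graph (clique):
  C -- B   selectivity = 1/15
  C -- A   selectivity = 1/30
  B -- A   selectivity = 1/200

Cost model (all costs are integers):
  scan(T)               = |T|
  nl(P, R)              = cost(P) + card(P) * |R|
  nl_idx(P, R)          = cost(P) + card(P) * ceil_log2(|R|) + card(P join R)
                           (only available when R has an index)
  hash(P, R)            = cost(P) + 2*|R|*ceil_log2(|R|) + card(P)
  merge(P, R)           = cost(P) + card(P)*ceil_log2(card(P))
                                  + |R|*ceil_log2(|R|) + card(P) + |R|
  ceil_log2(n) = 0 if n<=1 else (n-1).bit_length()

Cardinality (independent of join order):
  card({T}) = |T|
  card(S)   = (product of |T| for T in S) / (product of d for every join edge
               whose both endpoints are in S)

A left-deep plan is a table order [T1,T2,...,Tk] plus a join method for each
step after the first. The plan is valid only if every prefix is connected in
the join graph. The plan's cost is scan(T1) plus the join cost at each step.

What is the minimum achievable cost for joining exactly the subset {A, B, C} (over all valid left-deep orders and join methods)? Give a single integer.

6100

Selinger DP over subsets of {A,B,C}:
  {C}: scan cost=300, card=300
  {B}: scan cost=150, card=150
  {A}: scan cost=400, card=400
  {BC}: card=3000; try (B,hash)→3000, (C,merge)→4500, (C,nl_idx)→4500, (B,merge)→4650, (C,hash)→5700, (B,nl_idx)→5700 …(+2); best=3000 via (B,hash)
  {AC}: card=4000; try (C,hash)→6200, (A,merge)→7300, (C,merge)→7400, (A,hash)→7800, (C,nl_idx)→8000, (A,nl)→120300 …(+1); best=6200 via (C,hash)
  {AB}: card=300; try (B,hash)→3200, (B,nl_idx)→3900, (A,merge)→5500, (B,merge)→5750, (A,hash)→7500, (A,nl)→60150 …(+1); best=3200 via (B,hash)
  {ABC}: card=200; try (C,nl_idx)→6100, (C,hash)→8900, (C,merge)→9200, (B,hash)→12600, (A,hash)→13200, (B,nl_idx)→38400 …(+5); best=6100 via (C,nl_idx)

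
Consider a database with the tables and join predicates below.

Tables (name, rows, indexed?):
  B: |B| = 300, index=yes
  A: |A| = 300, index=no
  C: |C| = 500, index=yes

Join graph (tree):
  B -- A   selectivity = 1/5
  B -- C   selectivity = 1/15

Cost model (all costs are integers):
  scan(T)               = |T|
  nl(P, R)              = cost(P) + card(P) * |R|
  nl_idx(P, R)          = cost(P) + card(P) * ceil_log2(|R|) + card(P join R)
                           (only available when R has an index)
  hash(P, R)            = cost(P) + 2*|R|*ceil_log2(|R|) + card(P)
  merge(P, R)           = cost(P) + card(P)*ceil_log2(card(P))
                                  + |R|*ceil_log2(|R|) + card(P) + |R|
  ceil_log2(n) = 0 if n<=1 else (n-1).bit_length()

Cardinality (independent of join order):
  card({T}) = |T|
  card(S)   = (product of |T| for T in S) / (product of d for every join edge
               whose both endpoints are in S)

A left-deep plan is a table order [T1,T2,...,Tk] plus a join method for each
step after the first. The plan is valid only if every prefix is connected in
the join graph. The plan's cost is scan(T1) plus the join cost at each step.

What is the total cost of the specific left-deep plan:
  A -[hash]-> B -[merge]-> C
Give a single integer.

299000

step 1: scan A: cost=300, card=300
step 2: join B via hash
    card(P join B) = 300*300/(5) = 18000
    cost = 300 + 2*300*9 + 300 = 6000
step 3: join C via merge
    card(P join C) = 18000*500/(15) = 600000
    cost = 6000 + 18000*15 + 500*9 + 18000 + 500 = 299000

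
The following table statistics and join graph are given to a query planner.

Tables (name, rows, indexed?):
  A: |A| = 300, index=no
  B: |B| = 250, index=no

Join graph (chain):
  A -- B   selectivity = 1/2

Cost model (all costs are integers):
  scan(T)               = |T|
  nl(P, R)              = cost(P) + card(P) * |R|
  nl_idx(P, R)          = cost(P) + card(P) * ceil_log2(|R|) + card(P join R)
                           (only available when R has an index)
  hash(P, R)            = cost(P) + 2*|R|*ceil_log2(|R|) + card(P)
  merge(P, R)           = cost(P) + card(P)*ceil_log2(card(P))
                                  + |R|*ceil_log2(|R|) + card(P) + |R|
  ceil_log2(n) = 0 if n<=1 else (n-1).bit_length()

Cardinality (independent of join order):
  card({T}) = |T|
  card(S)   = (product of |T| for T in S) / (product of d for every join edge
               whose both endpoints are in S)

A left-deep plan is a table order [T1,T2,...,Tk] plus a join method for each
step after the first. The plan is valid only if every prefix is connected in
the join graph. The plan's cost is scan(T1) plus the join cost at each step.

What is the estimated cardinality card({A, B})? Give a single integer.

37500

Tables in S: A(300), B(250)
Edges inside S: A-B(d=2)
numerator = 300 * 250 = 75000
denominator = 2 = 2
card(S) = 75000 / 2 = 37500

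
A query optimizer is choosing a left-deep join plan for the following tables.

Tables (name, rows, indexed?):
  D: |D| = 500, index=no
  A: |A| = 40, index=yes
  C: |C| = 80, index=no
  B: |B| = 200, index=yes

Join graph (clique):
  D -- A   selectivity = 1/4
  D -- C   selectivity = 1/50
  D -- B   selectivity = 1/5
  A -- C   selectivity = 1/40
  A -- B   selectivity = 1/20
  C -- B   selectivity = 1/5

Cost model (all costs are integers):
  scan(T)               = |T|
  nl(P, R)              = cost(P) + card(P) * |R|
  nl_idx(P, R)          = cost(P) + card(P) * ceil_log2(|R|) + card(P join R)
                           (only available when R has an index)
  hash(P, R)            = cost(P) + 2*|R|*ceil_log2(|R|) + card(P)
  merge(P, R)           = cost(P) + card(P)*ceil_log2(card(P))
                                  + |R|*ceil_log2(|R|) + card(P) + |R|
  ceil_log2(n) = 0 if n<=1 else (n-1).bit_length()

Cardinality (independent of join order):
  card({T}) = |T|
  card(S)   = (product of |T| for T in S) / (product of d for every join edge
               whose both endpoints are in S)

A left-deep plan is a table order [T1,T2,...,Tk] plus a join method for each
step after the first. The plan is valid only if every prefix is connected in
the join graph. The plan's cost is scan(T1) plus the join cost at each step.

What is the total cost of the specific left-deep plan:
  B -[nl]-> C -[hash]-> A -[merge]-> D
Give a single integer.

step 1: scan B: cost=200, card=200
step 2: join C via nl
    card(P join C) = 200*80/(5) = 3200
    cost = 200 + 200*80 = 16200
step 3: join A via hash
    card(P join A) = 3200*40/(40*20) = 160
    cost = 16200 + 2*40*6 + 3200 = 19880
step 4: join D via merge
    card(P join D) = 160*500/(4*50*5) = 80
    cost = 19880 + 160*8 + 500*9 + 160 + 500 = 26320

26320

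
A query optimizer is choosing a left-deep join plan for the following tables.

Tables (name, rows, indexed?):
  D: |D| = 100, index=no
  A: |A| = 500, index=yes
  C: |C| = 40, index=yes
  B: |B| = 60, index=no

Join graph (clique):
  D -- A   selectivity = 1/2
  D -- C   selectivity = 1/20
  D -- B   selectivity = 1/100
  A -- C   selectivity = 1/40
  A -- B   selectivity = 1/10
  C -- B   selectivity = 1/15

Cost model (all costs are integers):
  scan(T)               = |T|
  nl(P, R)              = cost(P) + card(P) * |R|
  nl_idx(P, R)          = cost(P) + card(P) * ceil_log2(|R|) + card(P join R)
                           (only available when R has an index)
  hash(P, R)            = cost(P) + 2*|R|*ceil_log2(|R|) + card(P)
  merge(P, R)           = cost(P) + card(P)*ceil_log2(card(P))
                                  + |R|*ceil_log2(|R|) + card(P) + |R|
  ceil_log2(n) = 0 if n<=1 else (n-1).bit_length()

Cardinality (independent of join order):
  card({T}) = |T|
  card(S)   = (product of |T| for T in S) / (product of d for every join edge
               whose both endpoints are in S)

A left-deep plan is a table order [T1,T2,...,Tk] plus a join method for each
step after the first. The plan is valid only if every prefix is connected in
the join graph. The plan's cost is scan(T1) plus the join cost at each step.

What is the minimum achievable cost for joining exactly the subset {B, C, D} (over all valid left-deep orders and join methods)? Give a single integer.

Selinger DP over subsets of {B,C,D}:
  {D}: scan cost=100, card=100
  {C}: scan cost=40, card=40
  {B}: scan cost=60, card=60
  {CD}: card=200; try (C,hash)→680, (C,nl_idx)→900, (D,merge)→1120, (C,merge)→1180, (D,hash)→1480, (D,nl)→4040 …(+1); best=680 via (C,hash)
  {BD}: card=60; try (B,hash)→920, (D,merge)→1280, (B,merge)→1320, (D,hash)→1520, (D,nl)→6060, (B,nl)→6100; best=920 via (B,hash)
  {BC}: card=160; try (C,nl_idx)→580, (C,hash)→600, (B,merge)→740, (C,merge)→760, (B,hash)→800, (B,nl)→2440 …(+1); best=580 via (C,nl_idx)
  {BCD}: card=8; try (C,nl_idx)→1288, (C,hash)→1460, (B,hash)→1600, (C,merge)→1620, (D,hash)→2140, (D,merge)→2820 …(+4); best=1288 via (C,nl_idx)

1288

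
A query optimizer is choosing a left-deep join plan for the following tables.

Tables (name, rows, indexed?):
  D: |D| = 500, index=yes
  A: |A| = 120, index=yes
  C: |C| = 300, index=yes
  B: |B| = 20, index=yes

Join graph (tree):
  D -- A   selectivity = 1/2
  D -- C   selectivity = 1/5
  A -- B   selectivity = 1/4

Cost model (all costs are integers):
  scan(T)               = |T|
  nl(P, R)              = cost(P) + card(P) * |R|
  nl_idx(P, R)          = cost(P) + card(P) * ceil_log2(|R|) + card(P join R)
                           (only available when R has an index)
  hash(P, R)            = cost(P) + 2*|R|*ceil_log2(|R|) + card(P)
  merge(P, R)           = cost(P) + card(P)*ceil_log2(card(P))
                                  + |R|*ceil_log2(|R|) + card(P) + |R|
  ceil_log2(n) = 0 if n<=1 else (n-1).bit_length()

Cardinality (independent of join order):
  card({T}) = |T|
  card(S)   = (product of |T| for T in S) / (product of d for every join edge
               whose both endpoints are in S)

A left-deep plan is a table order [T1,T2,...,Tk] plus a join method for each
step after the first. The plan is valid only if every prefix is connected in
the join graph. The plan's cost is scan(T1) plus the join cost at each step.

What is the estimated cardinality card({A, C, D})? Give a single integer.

Tables in S: A(120), C(300), D(500)
Edges inside S: D-A(d=2), D-C(d=5)
numerator = 120 * 300 * 500 = 18000000
denominator = 2 * 5 = 10
card(S) = 18000000 / 10 = 1800000

1800000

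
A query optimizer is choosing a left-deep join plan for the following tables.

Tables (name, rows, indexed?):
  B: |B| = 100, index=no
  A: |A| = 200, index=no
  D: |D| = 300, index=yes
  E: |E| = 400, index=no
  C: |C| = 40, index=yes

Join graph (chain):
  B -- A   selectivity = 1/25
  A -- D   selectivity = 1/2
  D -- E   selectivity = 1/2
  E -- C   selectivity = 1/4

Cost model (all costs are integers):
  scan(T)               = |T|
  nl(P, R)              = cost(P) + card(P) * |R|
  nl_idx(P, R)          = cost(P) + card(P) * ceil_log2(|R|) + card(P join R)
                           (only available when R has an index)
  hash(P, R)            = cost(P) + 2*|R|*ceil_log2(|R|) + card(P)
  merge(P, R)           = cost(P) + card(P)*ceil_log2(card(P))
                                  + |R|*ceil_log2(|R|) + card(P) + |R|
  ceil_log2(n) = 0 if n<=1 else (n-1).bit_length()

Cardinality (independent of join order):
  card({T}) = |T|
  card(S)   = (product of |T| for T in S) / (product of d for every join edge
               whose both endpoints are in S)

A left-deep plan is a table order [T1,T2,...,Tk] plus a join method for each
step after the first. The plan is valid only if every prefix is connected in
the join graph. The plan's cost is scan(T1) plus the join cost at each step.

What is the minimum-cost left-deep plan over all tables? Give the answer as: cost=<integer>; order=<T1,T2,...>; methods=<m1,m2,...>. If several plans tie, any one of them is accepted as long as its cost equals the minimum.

Selinger DP (subsets sized 1..n):
  {B}: scan cost=100, card=100
  {A}: scan cost=200, card=200
  {D}: scan cost=300, card=300
  {E}: scan cost=400, card=400
  {C}: scan cost=40, card=40
  {AB}: card=800; try (B,hash)→1800, (A,merge)→2700, (B,merge)→2800, (A,hash)→3400, (A,nl)→20100, (B,nl)→20200; best=1800 via (B,hash)
  {AD}: card=30000; try (A,hash)→3800, (D,merge)→5000, (A,merge)→5100, (D,hash)→5800, (D,nl_idx)→32000, (D,nl)→60200 …(+1); best=3800 via (A,hash)
  {DE}: card=60000; try (D,hash)→6200, (E,merge)→7300, (D,merge)→7400, (E,hash)→7800, (D,nl_idx)→64000, (E,nl)→120300 …(+1); best=6200 via (D,hash)
  {CE}: card=4000; try (C,hash)→1280, (E,merge)→4320, (C,merge)→4680, (C,nl_idx)→6800, (E,hash)→7280, (E,nl)→16040 …(+1); best=1280 via (C,hash)
  {ABD}: card=120000; try (D,hash)→8000, (D,merge)→13600, (B,hash)→35200, (D,nl_idx)→129000, (D,nl)→241800, (B,merge)→484600 …(+1); best=8000 via (D,hash)
  {ADE}: card=6000000; try (E,hash)→41000, (A,hash)→69400, (E,merge)→487800, (A,merge)→1028000, (E,nl)→12003800, (A,nl)→12006200; best=41000 via (E,hash)
  {CDE}: card=600000; try (D,hash)→10680, (D,merge)→56280, (C,hash)→66680, (D,nl_idx)→637280, (C,nl_idx)→966200, (C,merge)→1026480 …(+2); best=10680 via (D,hash)
  {ABDE}: card=24000000; try (E,hash)→135200, (E,merge)→2172000, (B,hash)→6042400, (E,nl)→48008000, (B,merge)→144041800, (B,nl)→600041000; best=135200 via (E,hash)
  {ACDE}: card=60000000; try (A,hash)→613880, (C,hash)→6041480, (A,merge)→12612480, (C,nl_idx)→96041000, (A,nl)→120010680, (C,merge)→144041280 …(+1); best=613880 via (A,hash)
  {ABCDE}: card=240000000; try (C,hash)→24135680, (B,hash)→60615280, (C,nl_idx)→384135200, (C,merge)→624135480, (C,nl)→960135200, (B,merge)→1620614680 …(+1); best=24135680 via (C,hash)

cost=24135680; order=A,B,D,E,C; methods=hash,hash,hash,hash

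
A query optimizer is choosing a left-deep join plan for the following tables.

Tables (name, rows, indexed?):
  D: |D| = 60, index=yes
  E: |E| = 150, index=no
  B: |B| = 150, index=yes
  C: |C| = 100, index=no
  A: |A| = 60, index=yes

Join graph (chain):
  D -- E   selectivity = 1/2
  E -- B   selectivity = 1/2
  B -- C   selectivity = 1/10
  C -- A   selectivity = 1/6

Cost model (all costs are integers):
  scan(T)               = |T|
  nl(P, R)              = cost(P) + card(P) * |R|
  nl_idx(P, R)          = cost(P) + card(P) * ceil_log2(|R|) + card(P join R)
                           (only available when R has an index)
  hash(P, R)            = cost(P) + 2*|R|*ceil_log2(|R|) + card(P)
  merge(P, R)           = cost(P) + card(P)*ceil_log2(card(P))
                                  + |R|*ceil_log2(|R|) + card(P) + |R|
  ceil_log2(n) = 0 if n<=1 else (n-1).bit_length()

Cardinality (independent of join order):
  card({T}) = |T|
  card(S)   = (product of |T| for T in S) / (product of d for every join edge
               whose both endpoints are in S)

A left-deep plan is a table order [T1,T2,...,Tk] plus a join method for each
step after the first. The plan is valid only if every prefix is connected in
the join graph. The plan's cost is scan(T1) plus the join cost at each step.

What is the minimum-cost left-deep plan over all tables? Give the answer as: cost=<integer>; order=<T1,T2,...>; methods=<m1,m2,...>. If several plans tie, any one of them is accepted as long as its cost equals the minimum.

cost=1147040; order=B,C,A,E,D; methods=hash,hash,hash,hash

Selinger DP (subsets sized 1..n):
  {D}: scan cost=60, card=60
  {E}: scan cost=150, card=150
  {B}: scan cost=150, card=150
  {C}: scan cost=100, card=100
  {A}: scan cost=60, card=60
  {DE}: card=4500; try (D,hash)→1020, (E,merge)→1830, (D,merge)→1920, (E,hash)→2520, (D,nl_idx)→5550, (E,nl)→9060 …(+1); best=1020 via (D,hash)
  {BE}: card=11250; try (E,hash)→2700, (B,hash)→2700, (E,merge)→2850, (B,merge)→2850, (B,nl_idx)→12600, (E,nl)→22650 …(+1); best=2700 via (E,hash)
  {BC}: card=1500; try (C,hash)→1700, (B,merge)→2250, (C,merge)→2300, (B,nl_idx)→2400, (B,hash)→2600, (B,nl)→15100 …(+1); best=1700 via (C,hash)
  {AC}: card=1000; try (A,hash)→920, (C,merge)→1280, (A,merge)→1320, (C,hash)→1520, (A,nl_idx)→1700, (C,nl)→6060 …(+1); best=920 via (A,hash)
  {BDE}: card=337500; try (B,hash)→7920, (D,hash)→14670, (B,merge)→65370, (D,merge)→171870, (B,nl_idx)→374520, (D,nl_idx)→407700 …(+2); best=7920 via (B,hash)
  {BCE}: card=112500; try (E,hash)→5600, (C,hash)→15350, (E,merge)→21050, (C,merge)→172250, (E,nl)→226700, (C,nl)→1127700; best=5600 via (E,hash)
  {ABC}: card=15000; try (A,hash)→3920, (B,hash)→4320, (B,merge)→13270, (A,merge)→20120, (B,nl_idx)→23920, (A,nl_idx)→25700 …(+2); best=3920 via (A,hash)
  {BCDE}: card=3375000; try (D,hash)→118820, (C,hash)→346820, (D,merge)→2031020, (D,nl_idx)→4055600, (D,nl)→6755600, (C,merge)→6758720 …(+1); best=118820 via (D,hash)
  {ABCE}: card=1125000; try (E,hash)→21320, (A,hash)→118820, (E,merge)→230270, (A,nl_idx)→1805600, (A,merge)→2031020, (E,nl)→2253920 …(+1); best=21320 via (E,hash)
  {ABCDE}: card=33750000; try (D,hash)→1147040, (A,hash)→3494540, (D,merge)→24771740, (D,nl_idx)→40521320, (A,nl_idx)→54118820, (D,nl)→67521320 …(+2); best=1147040 via (D,hash)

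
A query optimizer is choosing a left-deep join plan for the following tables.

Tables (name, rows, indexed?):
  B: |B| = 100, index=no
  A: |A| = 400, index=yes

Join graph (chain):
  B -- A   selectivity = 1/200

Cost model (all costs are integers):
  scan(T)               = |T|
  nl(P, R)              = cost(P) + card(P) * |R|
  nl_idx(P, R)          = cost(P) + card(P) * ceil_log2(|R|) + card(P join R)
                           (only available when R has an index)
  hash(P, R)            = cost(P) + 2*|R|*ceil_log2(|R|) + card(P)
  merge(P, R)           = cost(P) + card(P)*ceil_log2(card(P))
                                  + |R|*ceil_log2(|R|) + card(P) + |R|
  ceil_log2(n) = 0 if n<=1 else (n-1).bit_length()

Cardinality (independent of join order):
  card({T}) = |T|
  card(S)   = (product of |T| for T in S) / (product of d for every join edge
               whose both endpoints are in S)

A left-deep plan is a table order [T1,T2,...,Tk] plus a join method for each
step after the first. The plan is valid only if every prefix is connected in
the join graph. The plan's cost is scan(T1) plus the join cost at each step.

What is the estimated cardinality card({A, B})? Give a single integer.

Tables in S: A(400), B(100)
Edges inside S: B-A(d=200)
numerator = 400 * 100 = 40000
denominator = 200 = 200
card(S) = 40000 / 200 = 200

200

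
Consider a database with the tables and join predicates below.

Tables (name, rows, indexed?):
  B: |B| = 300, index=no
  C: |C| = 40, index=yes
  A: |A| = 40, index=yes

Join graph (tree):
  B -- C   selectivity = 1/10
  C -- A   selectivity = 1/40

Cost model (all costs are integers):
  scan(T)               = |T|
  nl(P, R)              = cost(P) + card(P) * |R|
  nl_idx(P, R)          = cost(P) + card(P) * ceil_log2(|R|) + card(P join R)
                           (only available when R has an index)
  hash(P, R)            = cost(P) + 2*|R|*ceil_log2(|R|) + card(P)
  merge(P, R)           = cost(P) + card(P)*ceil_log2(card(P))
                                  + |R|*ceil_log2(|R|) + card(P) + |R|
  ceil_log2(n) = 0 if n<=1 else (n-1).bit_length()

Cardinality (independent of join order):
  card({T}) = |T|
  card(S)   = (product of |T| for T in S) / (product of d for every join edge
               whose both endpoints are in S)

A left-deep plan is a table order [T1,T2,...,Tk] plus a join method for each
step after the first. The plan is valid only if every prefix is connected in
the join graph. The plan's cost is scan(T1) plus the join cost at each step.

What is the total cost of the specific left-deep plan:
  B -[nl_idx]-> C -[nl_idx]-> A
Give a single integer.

step 1: scan B: cost=300, card=300
step 2: join C via nl_idx
    card(P join C) = 300*40/(10) = 1200
    cost = 300 + 300*6 + 1200 = 3300
step 3: join A via nl_idx
    card(P join A) = 1200*40/(40) = 1200
    cost = 3300 + 1200*6 + 1200 = 11700

11700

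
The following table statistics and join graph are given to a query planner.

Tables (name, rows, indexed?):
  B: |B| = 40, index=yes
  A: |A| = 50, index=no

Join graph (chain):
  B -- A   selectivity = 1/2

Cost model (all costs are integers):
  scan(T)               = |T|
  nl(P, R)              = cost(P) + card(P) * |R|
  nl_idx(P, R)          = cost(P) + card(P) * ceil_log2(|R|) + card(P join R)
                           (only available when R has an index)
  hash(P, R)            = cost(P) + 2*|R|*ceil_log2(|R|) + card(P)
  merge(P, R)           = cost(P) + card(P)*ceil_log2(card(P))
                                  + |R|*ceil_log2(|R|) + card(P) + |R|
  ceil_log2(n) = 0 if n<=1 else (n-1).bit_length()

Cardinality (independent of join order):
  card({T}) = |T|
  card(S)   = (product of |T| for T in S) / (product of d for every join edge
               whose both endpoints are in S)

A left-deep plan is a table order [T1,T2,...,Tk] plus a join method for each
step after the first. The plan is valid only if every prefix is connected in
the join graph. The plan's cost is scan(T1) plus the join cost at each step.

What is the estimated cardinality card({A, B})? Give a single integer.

Tables in S: A(50), B(40)
Edges inside S: B-A(d=2)
numerator = 50 * 40 = 2000
denominator = 2 = 2
card(S) = 2000 / 2 = 1000

1000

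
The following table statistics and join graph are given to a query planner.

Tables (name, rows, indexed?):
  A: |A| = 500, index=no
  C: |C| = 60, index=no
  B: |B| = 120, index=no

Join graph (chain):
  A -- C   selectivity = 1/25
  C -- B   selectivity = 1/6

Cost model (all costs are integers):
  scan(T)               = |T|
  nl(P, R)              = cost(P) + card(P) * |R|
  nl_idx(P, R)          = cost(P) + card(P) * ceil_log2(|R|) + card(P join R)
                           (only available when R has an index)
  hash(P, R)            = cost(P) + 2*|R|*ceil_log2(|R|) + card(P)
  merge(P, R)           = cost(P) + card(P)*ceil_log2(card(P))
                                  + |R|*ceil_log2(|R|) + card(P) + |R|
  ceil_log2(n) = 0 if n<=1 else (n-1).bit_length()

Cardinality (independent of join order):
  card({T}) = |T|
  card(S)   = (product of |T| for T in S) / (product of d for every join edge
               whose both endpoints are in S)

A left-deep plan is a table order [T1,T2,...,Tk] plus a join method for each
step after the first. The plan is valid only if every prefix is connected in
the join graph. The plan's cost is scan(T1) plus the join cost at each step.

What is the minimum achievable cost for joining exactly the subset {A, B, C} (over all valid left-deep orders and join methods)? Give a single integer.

4600

Selinger DP over subsets of {A,B,C}:
  {A}: scan cost=500, card=500
  {C}: scan cost=60, card=60
  {B}: scan cost=120, card=120
  {AC}: card=1200; try (C,hash)→1720, (A,merge)→5480, (C,merge)→5920, (A,hash)→9120, (A,nl)→30060, (C,nl)→30500; best=1720 via (C,hash)
  {BC}: card=1200; try (C,hash)→960, (B,merge)→1440, (C,merge)→1500, (B,hash)→1800, (B,nl)→7260, (C,nl)→7320; best=960 via (C,hash)
  {ABC}: card=24000; try (B,hash)→4600, (A,hash)→11160, (B,merge)→17080, (A,merge)→20360, (B,nl)→145720, (A,nl)→600960; best=4600 via (B,hash)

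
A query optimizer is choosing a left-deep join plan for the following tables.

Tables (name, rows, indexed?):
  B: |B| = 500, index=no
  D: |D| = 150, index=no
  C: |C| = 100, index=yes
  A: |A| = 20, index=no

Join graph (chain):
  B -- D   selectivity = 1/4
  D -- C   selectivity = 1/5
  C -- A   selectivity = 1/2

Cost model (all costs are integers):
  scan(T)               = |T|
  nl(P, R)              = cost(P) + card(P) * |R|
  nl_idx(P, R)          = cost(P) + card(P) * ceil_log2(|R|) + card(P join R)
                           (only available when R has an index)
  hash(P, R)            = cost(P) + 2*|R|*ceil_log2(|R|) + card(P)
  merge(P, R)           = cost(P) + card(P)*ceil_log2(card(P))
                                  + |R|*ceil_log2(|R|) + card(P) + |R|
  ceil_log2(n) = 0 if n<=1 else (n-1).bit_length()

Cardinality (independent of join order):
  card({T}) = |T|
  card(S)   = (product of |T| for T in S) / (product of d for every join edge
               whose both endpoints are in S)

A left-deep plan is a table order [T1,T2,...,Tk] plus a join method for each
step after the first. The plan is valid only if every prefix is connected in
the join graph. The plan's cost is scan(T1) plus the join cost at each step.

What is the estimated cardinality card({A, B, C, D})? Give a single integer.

Tables in S: A(20), B(500), C(100), D(150)
Edges inside S: B-D(d=4), D-C(d=5), C-A(d=2)
numerator = 20 * 500 * 100 * 150 = 150000000
denominator = 4 * 5 * 2 = 40
card(S) = 150000000 / 40 = 3750000

3750000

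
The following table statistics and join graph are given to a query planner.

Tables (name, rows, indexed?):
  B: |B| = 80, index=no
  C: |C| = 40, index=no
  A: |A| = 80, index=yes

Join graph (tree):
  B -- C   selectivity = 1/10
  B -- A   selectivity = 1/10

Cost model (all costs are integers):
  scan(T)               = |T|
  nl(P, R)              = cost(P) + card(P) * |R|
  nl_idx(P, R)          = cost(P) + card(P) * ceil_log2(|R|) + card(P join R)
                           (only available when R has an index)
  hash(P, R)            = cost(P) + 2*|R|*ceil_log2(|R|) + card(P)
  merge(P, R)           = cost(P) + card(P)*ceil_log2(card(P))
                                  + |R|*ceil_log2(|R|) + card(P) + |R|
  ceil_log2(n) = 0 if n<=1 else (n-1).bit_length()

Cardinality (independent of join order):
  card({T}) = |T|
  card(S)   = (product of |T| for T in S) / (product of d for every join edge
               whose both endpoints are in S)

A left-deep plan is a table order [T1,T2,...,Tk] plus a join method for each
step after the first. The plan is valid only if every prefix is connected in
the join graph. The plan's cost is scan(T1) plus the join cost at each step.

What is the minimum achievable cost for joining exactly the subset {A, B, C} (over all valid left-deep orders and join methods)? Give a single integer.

Selinger DP over subsets of {A,B,C}:
  {B}: scan cost=80, card=80
  {C}: scan cost=40, card=40
  {A}: scan cost=80, card=80
  {BC}: card=320; try (C,hash)→640, (B,merge)→960, (C,merge)→1000, (B,hash)→1200, (B,nl)→3240, (C,nl)→3280; best=640 via (C,hash)
  {AB}: card=640; try (B,hash)→1280, (A,hash)→1280, (A,nl_idx)→1280, (B,merge)→1360, (A,merge)→1360, (B,nl)→6480 …(+1); best=1280 via (B,hash)
  {ABC}: card=2560; try (A,hash)→2080, (C,hash)→2400, (A,merge)→4480, (A,nl_idx)→5440, (C,merge)→8600, (A,nl)→26240 …(+1); best=2080 via (A,hash)

2080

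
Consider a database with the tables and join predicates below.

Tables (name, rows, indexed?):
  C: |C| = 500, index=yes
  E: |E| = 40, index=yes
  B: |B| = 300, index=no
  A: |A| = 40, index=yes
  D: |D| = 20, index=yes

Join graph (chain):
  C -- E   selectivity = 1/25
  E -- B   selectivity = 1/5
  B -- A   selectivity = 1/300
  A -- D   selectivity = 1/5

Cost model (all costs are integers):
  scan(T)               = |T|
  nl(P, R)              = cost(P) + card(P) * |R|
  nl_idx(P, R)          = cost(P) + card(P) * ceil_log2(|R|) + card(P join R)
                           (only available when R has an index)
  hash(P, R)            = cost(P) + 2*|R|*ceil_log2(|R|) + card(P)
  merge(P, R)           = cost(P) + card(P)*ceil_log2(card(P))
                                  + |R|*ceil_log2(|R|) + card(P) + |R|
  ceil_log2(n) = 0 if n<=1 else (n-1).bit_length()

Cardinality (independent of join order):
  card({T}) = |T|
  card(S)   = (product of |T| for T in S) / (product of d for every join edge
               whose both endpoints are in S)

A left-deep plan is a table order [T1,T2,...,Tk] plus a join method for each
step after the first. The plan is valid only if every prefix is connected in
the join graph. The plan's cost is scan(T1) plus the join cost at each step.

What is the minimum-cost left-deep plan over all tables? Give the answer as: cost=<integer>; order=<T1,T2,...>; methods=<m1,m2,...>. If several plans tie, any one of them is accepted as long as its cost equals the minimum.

cost=12240; order=B,A,D,E,C; methods=hash,hash,hash,hash

Selinger DP (subsets sized 1..n):
  {C}: scan cost=500, card=500
  {E}: scan cost=40, card=40
  {B}: scan cost=300, card=300
  {A}: scan cost=40, card=40
  {D}: scan cost=20, card=20
  {CE}: card=800; try (C,nl_idx)→1200, (E,hash)→1480, (E,nl_idx)→4300, (C,merge)→5320, (E,merge)→5780, (C,hash)→9080 …(+2); best=1200 via (C,nl_idx)
  {BE}: card=2400; try (E,hash)→1080, (B,merge)→3320, (E,merge)→3580, (E,nl_idx)→4500, (B,hash)→5480, (B,nl)→12040 …(+1); best=1080 via (E,hash)
  {AB}: card=40; try (A,hash)→1080, (A,nl_idx)→2140, (B,merge)→3320, (A,merge)→3580, (B,hash)→5480, (B,nl)→12040 …(+1); best=1080 via (A,hash)
  {AD}: card=160; try (D,hash)→280, (A,nl_idx)→300, (D,nl_idx)→400, (A,merge)→420, (D,merge)→440, (A,hash)→520 …(+2); best=280 via (D,hash)
  {BCE}: card=48000; try (B,hash)→7400, (C,hash)→12480, (B,merge)→13000, (C,merge)→37280, (C,nl_idx)→70680, (B,nl)→241200 …(+1); best=7400 via (B,hash)
  {ABE}: card=320; try (E,hash)→1600, (E,merge)→1640, (E,nl_idx)→1640, (E,nl)→2680, (A,hash)→3960, (A,nl_idx)→15800 …(+2); best=1600 via (E,hash)
  {ABD}: card=160; try (D,hash)→1320, (D,nl_idx)→1440, (D,merge)→1480, (D,nl)→1880, (B,merge)→4720, (B,hash)→5840 …(+1); best=1320 via (D,hash)
  {ABCE}: card=6400; try (C,merge)→9800, (C,nl_idx)→10880, (C,hash)→10920, (A,hash)→55880, (C,nl)→161600, (A,nl_idx)→301800 …(+2); best=9800 via (C,merge)
  {ABDE}: card=1280; try (E,hash)→1960, (D,hash)→2120, (E,merge)→3040, (E,nl_idx)→3560, (D,nl_idx)→4480, (D,merge)→4920 …(+2); best=1960 via (E,hash)
  {ABCDE}: card=25600; try (C,hash)→12240, (D,hash)→16400, (C,merge)→22320, (C,nl_idx)→39080, (D,nl_idx)→67400, (D,merge)→99520 …(+2); best=12240 via (C,hash)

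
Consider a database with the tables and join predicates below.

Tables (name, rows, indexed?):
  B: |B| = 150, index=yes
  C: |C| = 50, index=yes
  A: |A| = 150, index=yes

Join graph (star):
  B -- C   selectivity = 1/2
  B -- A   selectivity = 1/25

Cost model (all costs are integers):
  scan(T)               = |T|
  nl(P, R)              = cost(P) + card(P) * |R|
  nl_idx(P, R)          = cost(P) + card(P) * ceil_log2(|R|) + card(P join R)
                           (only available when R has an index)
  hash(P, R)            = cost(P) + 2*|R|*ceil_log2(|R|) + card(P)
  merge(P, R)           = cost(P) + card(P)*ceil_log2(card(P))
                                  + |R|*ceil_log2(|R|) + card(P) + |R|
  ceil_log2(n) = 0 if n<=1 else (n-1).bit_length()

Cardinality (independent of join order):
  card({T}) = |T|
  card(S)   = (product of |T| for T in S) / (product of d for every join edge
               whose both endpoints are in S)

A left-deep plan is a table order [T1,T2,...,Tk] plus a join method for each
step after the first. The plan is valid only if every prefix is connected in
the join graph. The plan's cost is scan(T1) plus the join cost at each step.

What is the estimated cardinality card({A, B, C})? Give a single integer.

22500

Tables in S: A(150), B(150), C(50)
Edges inside S: B-C(d=2), B-A(d=25)
numerator = 150 * 150 * 50 = 1125000
denominator = 2 * 25 = 50
card(S) = 1125000 / 50 = 22500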